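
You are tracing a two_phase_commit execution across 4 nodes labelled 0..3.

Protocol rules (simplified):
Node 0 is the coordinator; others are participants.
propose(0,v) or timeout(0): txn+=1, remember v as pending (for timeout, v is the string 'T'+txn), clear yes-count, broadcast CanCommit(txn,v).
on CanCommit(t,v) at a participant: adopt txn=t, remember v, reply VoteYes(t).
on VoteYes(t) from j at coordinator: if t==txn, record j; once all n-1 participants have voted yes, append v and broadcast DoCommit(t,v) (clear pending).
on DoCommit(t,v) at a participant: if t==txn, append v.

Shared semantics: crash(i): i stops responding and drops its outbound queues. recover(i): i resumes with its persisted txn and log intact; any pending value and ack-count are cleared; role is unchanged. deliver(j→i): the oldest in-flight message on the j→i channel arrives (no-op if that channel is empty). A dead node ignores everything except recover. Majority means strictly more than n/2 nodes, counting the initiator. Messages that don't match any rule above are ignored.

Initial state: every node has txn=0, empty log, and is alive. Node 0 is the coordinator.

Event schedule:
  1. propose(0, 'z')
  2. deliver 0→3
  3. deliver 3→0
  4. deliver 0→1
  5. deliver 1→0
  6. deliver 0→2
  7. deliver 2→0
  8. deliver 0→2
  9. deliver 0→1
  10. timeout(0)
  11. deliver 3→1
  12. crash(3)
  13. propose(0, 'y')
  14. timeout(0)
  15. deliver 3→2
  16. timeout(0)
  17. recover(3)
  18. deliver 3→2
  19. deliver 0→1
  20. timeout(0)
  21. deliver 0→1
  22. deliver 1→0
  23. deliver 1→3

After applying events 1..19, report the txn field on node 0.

e1 propose(0,'z'): 0[coor,t=1,-]
e2 deliver 0→3: 3[part,t=1,-]
e3 deliver 3→0: ·
e4 deliver 0→1: 1[part,t=1,-]
e5 deliver 1→0: ·
e6 deliver 0→2: 2[part,t=1,-]
e7 deliver 2→0: 0[coor,t=1,z]
e8 deliver 0→2: 2[part,t=1,z]
e9 deliver 0→1: 1[part,t=1,z]
e10 timeout(0): 0[coor,t=2,z]
e11 deliver 3→1: ·
e12 crash(3): 3[✗part,t=1,-]
e13 propose(0,'y'): 0[coor,t=3,z]
e14 timeout(0): 0[coor,t=4,z]
e15 deliver 3→2: ·
e16 timeout(0): 0[coor,t=5,z]
e17 recover(3): 3[part,t=1,-]
e18 deliver 3→2: ·
e19 deliver 0→1: 1[part,t=2,z]

5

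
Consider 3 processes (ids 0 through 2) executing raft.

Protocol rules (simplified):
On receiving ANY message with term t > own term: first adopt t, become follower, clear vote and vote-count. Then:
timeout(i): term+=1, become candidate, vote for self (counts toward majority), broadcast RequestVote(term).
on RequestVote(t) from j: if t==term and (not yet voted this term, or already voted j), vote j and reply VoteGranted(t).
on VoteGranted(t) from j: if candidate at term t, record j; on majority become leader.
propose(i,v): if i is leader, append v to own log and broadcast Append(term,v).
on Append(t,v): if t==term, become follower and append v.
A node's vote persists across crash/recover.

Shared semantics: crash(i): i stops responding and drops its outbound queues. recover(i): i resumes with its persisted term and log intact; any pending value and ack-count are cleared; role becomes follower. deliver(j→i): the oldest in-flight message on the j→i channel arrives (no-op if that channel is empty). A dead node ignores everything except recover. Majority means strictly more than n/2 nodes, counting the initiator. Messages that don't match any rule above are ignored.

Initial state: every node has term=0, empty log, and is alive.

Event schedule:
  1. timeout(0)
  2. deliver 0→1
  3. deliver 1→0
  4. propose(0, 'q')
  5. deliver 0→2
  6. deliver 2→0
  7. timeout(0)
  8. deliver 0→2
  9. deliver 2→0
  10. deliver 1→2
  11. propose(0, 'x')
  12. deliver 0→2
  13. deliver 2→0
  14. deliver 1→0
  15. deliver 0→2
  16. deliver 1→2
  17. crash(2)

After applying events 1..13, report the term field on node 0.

after 1 — timeout(0): n0:cand/t1/[-]
after 2 — deliver 0→1: n1:foll/t1/[-]
after 3 — deliver 1→0: n0:lead/t1/[-]
after 4 — propose(0,'q'): n0:lead/t1/[q]
after 5 — deliver 0→2: n2:foll/t1/[-]
after 6 — deliver 2→0: ·
after 7 — timeout(0): n0:cand/t2/[q]
after 8 — deliver 0→2: n2:foll/t1/[q]
after 9 — deliver 2→0: ·
after 10 — deliver 1→2: ·
after 11 — propose(0,'x'): ·
after 12 — deliver 0→2: n2:foll/t2/[q]
after 13 — deliver 2→0: n0:lead/t2/[q]

2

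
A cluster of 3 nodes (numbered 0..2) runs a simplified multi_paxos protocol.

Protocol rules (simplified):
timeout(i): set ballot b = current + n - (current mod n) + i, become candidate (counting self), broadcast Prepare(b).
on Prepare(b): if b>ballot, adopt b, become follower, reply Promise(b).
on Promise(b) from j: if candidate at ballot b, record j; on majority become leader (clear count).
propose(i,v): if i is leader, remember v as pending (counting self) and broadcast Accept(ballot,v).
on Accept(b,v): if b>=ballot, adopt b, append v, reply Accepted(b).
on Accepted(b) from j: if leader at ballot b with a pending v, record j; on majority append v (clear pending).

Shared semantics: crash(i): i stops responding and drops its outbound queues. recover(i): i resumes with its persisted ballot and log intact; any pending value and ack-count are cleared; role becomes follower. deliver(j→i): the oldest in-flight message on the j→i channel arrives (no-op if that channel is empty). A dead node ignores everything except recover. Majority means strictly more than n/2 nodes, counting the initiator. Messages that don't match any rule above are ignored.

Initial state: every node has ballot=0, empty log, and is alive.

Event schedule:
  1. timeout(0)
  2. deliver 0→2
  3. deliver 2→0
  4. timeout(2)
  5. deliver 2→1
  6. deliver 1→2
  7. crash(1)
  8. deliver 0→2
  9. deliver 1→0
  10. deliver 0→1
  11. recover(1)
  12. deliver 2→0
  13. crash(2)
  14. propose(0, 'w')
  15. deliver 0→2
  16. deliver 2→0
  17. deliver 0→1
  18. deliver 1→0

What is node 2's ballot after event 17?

8

[1] timeout(0) → N0(cand b3 [-])
[2] deliver 0→2 → N2(foll b3 [-])
[3] deliver 2→0 → N0(lead b3 [-])
[4] timeout(2) → N2(cand b8 [-])
[5] deliver 2→1 → N1(foll b8 [-])
[6] deliver 1→2 → N2(lead b8 [-])
[7] crash(1) → N1(✗foll b8 [-])
[8] deliver 0→2 → ∅
[9] deliver 1→0 → ∅
[10] deliver 0→1 → ∅
[11] recover(1) → N1(foll b8 [-])
[12] deliver 2→0 → N0(foll b8 [-])
[13] crash(2) → N2(✗lead b8 [-])
[14] propose(0,'w') → ∅
[15] deliver 0→2 → ∅
[16] deliver 2→0 → ∅
[17] deliver 0→1 → ∅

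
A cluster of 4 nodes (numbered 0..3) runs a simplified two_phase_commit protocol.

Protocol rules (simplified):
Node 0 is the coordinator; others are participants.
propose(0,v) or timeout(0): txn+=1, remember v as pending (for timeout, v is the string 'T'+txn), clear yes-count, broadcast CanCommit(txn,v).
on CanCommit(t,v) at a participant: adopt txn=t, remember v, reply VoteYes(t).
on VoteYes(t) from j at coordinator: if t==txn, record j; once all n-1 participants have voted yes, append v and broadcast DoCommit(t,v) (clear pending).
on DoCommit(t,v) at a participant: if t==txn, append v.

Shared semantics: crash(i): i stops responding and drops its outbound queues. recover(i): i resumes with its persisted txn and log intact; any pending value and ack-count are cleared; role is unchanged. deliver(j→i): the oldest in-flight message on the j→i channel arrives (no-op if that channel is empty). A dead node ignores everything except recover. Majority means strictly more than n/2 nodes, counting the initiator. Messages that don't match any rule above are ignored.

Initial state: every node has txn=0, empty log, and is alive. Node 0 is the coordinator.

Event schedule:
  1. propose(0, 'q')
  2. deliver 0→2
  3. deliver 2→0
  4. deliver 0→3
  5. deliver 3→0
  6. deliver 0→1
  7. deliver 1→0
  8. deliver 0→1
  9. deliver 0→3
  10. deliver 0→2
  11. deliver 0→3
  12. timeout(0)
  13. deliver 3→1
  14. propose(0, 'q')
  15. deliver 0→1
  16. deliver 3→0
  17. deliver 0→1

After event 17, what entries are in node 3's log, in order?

after 1 — propose(0,'q'): n0:coor/t1/[-]
after 2 — deliver 0→2: n2:part/t1/[-]
after 3 — deliver 2→0: ·
after 4 — deliver 0→3: n3:part/t1/[-]
after 5 — deliver 3→0: ·
after 6 — deliver 0→1: n1:part/t1/[-]
after 7 — deliver 1→0: n0:coor/t1/[q]
after 8 — deliver 0→1: n1:part/t1/[q]
after 9 — deliver 0→3: n3:part/t1/[q]
after 10 — deliver 0→2: n2:part/t1/[q]
after 11 — deliver 0→3: ·
after 12 — timeout(0): n0:coor/t2/[q]
after 13 — deliver 3→1: ·
after 14 — propose(0,'q'): n0:coor/t3/[q]
after 15 — deliver 0→1: n1:part/t2/[q]
after 16 — deliver 3→0: ·
after 17 — deliver 0→1: n1:part/t3/[q]

q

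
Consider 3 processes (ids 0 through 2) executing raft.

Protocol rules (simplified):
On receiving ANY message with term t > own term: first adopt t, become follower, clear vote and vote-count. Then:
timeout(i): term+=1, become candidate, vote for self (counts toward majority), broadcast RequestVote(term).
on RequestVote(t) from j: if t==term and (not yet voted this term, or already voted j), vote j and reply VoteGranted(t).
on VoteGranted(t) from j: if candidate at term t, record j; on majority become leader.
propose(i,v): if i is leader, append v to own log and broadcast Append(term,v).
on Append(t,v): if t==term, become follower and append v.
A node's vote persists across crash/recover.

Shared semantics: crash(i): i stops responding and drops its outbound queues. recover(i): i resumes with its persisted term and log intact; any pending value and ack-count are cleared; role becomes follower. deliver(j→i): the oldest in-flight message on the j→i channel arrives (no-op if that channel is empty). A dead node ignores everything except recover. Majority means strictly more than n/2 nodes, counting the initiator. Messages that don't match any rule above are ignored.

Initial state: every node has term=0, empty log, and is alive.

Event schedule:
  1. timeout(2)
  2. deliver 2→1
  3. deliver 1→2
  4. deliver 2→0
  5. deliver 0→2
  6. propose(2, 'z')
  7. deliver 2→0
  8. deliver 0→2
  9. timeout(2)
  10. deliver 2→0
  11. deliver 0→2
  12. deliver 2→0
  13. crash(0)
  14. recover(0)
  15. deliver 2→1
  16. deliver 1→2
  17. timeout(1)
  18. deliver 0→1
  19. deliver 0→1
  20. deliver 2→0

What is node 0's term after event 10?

2

after 1 — timeout(2): n2:cand/t1/[-]
after 2 — deliver 2→1: n1:foll/t1/[-]
after 3 — deliver 1→2: n2:lead/t1/[-]
after 4 — deliver 2→0: n0:foll/t1/[-]
after 5 — deliver 0→2: ·
after 6 — propose(2,'z'): n2:lead/t1/[z]
after 7 — deliver 2→0: n0:foll/t1/[z]
after 8 — deliver 0→2: ·
after 9 — timeout(2): n2:cand/t2/[z]
after 10 — deliver 2→0: n0:foll/t2/[z]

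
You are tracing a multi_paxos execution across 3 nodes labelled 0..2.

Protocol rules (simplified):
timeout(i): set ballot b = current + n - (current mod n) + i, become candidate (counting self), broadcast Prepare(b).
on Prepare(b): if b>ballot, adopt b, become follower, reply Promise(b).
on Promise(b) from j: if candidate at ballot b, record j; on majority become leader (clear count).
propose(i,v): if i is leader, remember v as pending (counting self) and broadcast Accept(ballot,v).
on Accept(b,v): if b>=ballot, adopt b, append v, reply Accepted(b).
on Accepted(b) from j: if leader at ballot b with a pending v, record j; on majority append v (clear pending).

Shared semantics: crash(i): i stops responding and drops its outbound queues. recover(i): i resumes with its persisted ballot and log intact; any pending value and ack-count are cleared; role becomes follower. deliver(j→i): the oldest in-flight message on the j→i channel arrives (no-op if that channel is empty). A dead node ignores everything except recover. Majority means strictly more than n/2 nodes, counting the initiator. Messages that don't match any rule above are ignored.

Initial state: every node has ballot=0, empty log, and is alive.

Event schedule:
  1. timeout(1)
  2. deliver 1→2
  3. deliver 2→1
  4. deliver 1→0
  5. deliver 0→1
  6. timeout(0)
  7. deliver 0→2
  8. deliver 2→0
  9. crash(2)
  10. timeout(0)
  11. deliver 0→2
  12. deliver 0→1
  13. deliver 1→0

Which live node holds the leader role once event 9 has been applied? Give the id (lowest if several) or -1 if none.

1. timeout(1):  <1:cand b4 ->
2. deliver 1→2:  <2:foll b4 ->
3. deliver 2→1:  <1:lead b4 ->
4. deliver 1→0:  <0:foll b4 ->
5. deliver 0→1:  nop
6. timeout(0):  <0:cand b6 ->
7. deliver 0→2:  <2:foll b6 ->
8. deliver 2→0:  <0:lead b6 ->
9. crash(2):  <2:✗foll b6 ->

0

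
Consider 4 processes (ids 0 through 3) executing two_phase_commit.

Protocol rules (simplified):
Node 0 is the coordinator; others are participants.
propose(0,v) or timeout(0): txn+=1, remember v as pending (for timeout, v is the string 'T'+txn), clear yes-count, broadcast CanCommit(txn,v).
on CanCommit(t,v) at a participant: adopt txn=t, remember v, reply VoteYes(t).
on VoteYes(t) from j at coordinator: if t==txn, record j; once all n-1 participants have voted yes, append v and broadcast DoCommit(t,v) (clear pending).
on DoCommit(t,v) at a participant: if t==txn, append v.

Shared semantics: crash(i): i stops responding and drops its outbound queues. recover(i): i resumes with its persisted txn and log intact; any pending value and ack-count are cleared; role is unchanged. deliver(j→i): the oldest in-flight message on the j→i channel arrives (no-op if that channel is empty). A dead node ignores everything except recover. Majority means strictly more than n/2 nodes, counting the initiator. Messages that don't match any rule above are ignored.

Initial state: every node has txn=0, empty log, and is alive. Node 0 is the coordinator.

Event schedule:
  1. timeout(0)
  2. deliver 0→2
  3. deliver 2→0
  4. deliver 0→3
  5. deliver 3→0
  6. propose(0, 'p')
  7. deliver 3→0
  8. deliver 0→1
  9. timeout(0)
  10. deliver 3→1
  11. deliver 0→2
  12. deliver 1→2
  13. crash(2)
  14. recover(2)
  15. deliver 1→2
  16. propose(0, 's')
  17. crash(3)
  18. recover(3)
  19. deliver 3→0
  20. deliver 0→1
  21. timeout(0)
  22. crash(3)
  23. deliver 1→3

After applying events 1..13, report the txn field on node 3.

1

after 1 — timeout(0): n0:coor/t1/[-]
after 2 — deliver 0→2: n2:part/t1/[-]
after 3 — deliver 2→0: ·
after 4 — deliver 0→3: n3:part/t1/[-]
after 5 — deliver 3→0: ·
after 6 — propose(0,'p'): n0:coor/t2/[-]
after 7 — deliver 3→0: ·
after 8 — deliver 0→1: n1:part/t1/[-]
after 9 — timeout(0): n0:coor/t3/[-]
after 10 — deliver 3→1: ·
after 11 — deliver 0→2: n2:part/t2/[-]
after 12 — deliver 1→2: ·
after 13 — crash(2): n2:✗part/t2/[-]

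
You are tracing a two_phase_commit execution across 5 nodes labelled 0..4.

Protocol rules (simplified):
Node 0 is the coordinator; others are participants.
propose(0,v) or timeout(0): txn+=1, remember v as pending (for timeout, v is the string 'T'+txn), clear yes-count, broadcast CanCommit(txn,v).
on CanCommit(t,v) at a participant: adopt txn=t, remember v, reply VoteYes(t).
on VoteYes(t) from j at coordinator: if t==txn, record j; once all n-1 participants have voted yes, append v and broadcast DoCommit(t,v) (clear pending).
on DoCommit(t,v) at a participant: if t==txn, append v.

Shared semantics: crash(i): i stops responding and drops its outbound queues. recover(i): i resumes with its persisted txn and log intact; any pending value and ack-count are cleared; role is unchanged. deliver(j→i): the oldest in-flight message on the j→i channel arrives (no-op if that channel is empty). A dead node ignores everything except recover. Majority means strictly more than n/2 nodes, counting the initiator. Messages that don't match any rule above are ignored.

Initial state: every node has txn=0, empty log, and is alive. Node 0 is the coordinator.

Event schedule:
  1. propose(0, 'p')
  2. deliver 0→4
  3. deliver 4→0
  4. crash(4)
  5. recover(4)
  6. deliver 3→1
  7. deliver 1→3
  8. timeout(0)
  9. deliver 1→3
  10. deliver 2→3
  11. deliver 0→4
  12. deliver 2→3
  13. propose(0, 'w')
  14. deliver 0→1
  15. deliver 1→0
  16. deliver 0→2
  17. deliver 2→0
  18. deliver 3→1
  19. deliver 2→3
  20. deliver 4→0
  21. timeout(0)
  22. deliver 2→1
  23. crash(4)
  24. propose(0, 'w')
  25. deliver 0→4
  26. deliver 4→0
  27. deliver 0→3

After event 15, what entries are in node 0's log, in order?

empty

[1] propose(0,'p') → N0(coor t1 [-])
[2] deliver 0→4 → N4(part t1 [-])
[3] deliver 4→0 → ∅
[4] crash(4) → N4(✗part t1 [-])
[5] recover(4) → N4(part t1 [-])
[6] deliver 3→1 → ∅
[7] deliver 1→3 → ∅
[8] timeout(0) → N0(coor t2 [-])
[9] deliver 1→3 → ∅
[10] deliver 2→3 → ∅
[11] deliver 0→4 → N4(part t2 [-])
[12] deliver 2→3 → ∅
[13] propose(0,'w') → N0(coor t3 [-])
[14] deliver 0→1 → N1(part t1 [-])
[15] deliver 1→0 → ∅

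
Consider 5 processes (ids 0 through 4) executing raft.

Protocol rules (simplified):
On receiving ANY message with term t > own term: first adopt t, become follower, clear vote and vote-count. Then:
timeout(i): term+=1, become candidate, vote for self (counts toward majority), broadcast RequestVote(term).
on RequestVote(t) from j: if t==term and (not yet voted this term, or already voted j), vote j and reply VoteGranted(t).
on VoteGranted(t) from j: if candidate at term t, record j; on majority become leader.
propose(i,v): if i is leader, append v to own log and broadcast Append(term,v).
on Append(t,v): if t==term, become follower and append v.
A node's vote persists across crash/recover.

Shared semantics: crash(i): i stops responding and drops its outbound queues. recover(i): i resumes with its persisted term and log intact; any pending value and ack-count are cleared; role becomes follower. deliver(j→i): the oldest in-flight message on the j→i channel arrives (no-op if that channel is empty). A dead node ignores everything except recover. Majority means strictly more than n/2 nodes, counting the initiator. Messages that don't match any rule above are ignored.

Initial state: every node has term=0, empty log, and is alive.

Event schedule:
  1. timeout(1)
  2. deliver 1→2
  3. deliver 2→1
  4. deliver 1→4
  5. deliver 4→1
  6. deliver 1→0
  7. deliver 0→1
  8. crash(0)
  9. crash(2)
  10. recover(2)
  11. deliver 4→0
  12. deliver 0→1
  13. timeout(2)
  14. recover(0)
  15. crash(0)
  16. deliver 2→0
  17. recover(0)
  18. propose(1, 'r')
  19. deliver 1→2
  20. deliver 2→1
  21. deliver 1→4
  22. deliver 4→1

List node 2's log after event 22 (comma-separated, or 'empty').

empty

after 1 — timeout(1): n1:cand/t1/[-]
after 2 — deliver 1→2: n2:foll/t1/[-]
after 3 — deliver 2→1: ·
after 4 — deliver 1→4: n4:foll/t1/[-]
after 5 — deliver 4→1: n1:lead/t1/[-]
after 6 — deliver 1→0: n0:foll/t1/[-]
after 7 — deliver 0→1: ·
after 8 — crash(0): n0:✗foll/t1/[-]
after 9 — crash(2): n2:✗foll/t1/[-]
after 10 — recover(2): n2:foll/t1/[-]
after 11 — deliver 4→0: ·
after 12 — deliver 0→1: ·
after 13 — timeout(2): n2:cand/t2/[-]
after 14 — recover(0): n0:foll/t1/[-]
after 15 — crash(0): n0:✗foll/t1/[-]
after 16 — deliver 2→0: ·
after 17 — recover(0): n0:foll/t1/[-]
after 18 — propose(1,'r'): n1:lead/t1/[r]
after 19 — deliver 1→2: ·
after 20 — deliver 2→1: n1:foll/t2/[r]
after 21 — deliver 1→4: n4:foll/t1/[r]
after 22 — deliver 4→1: ·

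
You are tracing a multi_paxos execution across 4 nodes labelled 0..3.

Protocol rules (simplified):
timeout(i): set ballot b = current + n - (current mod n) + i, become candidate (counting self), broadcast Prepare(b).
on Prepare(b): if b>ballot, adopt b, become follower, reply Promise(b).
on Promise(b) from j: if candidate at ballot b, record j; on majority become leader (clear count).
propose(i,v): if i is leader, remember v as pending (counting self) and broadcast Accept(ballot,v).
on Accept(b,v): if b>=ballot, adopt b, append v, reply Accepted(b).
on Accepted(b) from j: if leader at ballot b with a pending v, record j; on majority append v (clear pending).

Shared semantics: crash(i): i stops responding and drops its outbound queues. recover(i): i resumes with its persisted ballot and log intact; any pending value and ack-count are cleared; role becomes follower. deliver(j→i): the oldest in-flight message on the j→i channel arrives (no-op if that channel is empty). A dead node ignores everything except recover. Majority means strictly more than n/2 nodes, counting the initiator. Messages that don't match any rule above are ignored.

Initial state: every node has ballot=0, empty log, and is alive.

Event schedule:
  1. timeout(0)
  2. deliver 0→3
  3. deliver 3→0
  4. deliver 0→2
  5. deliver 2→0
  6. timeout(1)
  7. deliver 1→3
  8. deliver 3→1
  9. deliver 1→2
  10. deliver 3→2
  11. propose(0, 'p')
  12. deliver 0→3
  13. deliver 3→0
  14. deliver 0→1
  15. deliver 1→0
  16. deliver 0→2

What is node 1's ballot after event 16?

step 1 timeout(0): 0={cand,b=4,log=-}
step 2 deliver 0→3: 3={foll,b=4,log=-}
step 3 deliver 3→0: —
step 4 deliver 0→2: 2={foll,b=4,log=-}
step 5 deliver 2→0: 0={lead,b=4,log=-}
step 6 timeout(1): 1={cand,b=5,log=-}
step 7 deliver 1→3: 3={foll,b=5,log=-}
step 8 deliver 3→1: —
step 9 deliver 1→2: 2={foll,b=5,log=-}
step 10 deliver 3→2: —
step 11 propose(0,'p'): —
step 12 deliver 0→3: —
step 13 deliver 3→0: —
step 14 deliver 0→1: —
step 15 deliver 1→0: 0={foll,b=5,log=-}
step 16 deliver 0→2: —

5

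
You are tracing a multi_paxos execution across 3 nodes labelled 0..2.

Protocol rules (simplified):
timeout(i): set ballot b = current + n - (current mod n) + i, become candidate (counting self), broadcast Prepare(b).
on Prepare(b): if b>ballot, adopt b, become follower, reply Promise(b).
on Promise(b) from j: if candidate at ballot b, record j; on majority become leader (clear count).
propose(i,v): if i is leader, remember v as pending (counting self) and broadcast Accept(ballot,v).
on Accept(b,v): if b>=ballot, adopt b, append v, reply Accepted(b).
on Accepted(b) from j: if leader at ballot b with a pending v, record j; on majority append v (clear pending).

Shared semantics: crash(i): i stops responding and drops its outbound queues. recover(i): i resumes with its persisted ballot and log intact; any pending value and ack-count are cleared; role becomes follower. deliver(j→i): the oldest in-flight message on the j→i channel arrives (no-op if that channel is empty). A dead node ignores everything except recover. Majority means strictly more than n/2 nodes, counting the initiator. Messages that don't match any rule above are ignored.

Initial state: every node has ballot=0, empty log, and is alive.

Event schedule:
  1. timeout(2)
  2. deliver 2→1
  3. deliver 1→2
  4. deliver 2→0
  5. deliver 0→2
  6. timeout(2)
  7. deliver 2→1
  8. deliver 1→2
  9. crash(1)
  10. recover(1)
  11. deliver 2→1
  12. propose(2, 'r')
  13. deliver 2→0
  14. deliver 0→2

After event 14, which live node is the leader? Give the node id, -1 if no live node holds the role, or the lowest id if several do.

2

step 1 timeout(2): 2={cand,b=5,log=-}
step 2 deliver 2→1: 1={foll,b=5,log=-}
step 3 deliver 1→2: 2={lead,b=5,log=-}
step 4 deliver 2→0: 0={foll,b=5,log=-}
step 5 deliver 0→2: —
step 6 timeout(2): 2={cand,b=8,log=-}
step 7 deliver 2→1: 1={foll,b=8,log=-}
step 8 deliver 1→2: 2={lead,b=8,log=-}
step 9 crash(1): 1={✗foll,b=8,log=-}
step 10 recover(1): 1={foll,b=8,log=-}
step 11 deliver 2→1: —
step 12 propose(2,'r'): —
step 13 deliver 2→0: 0={foll,b=8,log=-}
step 14 deliver 0→2: —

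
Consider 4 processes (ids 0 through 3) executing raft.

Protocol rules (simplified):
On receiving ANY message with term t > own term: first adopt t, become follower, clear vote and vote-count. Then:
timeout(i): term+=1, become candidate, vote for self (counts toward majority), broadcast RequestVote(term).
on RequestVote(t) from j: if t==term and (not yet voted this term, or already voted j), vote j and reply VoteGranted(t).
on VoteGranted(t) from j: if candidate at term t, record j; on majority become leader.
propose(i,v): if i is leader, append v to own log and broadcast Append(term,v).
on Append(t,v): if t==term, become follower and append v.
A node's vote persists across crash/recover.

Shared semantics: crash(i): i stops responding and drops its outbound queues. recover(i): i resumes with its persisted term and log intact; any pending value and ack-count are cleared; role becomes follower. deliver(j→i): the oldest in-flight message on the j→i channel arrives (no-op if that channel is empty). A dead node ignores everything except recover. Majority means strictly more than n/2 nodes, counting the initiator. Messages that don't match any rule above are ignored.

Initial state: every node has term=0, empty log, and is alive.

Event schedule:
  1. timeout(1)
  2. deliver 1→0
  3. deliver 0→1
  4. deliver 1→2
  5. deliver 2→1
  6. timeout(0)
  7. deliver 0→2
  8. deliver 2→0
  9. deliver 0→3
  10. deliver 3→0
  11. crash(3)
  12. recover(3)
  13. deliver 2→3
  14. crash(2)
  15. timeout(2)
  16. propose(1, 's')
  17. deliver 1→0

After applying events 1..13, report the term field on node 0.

step 1 timeout(1): 1={cand,t=1,log=-}
step 2 deliver 1→0: 0={foll,t=1,log=-}
step 3 deliver 0→1: —
step 4 deliver 1→2: 2={foll,t=1,log=-}
step 5 deliver 2→1: 1={lead,t=1,log=-}
step 6 timeout(0): 0={cand,t=2,log=-}
step 7 deliver 0→2: 2={foll,t=2,log=-}
step 8 deliver 2→0: —
step 9 deliver 0→3: 3={foll,t=2,log=-}
step 10 deliver 3→0: 0={lead,t=2,log=-}
step 11 crash(3): 3={✗foll,t=2,log=-}
step 12 recover(3): 3={foll,t=2,log=-}
step 13 deliver 2→3: —

2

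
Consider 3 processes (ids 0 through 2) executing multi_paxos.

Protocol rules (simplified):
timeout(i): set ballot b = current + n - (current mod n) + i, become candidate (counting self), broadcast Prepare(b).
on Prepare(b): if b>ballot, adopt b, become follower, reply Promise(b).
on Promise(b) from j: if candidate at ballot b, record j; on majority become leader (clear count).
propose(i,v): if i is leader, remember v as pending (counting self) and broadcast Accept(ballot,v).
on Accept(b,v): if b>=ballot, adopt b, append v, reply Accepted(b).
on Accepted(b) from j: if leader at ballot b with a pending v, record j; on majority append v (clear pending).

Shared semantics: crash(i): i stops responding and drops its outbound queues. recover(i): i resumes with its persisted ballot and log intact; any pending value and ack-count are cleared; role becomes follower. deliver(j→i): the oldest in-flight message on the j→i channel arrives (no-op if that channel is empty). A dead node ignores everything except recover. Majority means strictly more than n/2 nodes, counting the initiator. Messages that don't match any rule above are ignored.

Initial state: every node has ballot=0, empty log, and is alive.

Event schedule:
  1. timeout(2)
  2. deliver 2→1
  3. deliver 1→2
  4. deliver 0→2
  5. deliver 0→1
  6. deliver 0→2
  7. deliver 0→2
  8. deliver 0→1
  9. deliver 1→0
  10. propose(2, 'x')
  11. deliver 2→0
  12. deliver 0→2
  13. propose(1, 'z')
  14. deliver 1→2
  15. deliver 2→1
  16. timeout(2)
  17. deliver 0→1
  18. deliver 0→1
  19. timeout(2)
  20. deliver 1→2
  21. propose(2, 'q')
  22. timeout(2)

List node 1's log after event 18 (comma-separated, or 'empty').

x

after 1 — timeout(2): n2:cand/b5/[-]
after 2 — deliver 2→1: n1:foll/b5/[-]
after 3 — deliver 1→2: n2:lead/b5/[-]
after 4 — deliver 0→2: ·
after 5 — deliver 0→1: ·
after 6 — deliver 0→2: ·
after 7 — deliver 0→2: ·
after 8 — deliver 0→1: ·
after 9 — deliver 1→0: ·
after 10 — propose(2,'x'): ·
after 11 — deliver 2→0: n0:foll/b5/[-]
after 12 — deliver 0→2: ·
after 13 — propose(1,'z'): ·
after 14 — deliver 1→2: ·
after 15 — deliver 2→1: n1:foll/b5/[x]
after 16 — timeout(2): n2:cand/b8/[-]
after 17 — deliver 0→1: ·
after 18 — deliver 0→1: ·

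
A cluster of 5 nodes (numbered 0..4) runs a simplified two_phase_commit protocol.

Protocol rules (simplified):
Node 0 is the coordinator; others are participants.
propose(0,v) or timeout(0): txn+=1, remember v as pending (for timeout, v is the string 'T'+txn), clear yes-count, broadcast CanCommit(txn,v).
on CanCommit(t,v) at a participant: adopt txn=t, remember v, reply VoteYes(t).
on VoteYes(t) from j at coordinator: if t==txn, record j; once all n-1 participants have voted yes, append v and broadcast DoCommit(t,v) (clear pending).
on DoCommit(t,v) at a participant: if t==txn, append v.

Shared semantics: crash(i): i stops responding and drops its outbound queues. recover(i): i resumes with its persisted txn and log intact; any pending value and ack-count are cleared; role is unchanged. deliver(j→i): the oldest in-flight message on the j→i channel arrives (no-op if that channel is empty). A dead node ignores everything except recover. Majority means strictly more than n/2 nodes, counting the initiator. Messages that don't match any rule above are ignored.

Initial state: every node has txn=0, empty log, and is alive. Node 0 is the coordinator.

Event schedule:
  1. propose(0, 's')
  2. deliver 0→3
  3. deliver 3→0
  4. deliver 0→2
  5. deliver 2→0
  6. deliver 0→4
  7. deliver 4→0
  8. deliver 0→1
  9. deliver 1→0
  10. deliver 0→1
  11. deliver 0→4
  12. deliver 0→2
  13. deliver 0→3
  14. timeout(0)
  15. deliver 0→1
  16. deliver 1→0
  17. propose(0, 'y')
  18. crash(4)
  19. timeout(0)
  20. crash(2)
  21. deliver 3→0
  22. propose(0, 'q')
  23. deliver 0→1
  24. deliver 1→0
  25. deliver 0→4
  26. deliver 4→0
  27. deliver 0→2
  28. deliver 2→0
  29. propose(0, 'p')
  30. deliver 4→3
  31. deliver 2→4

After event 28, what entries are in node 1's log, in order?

s

after 1 — propose(0,'s'): n0:coor/t1/[-]
after 2 — deliver 0→3: n3:part/t1/[-]
after 3 — deliver 3→0: ·
after 4 — deliver 0→2: n2:part/t1/[-]
after 5 — deliver 2→0: ·
after 6 — deliver 0→4: n4:part/t1/[-]
after 7 — deliver 4→0: ·
after 8 — deliver 0→1: n1:part/t1/[-]
after 9 — deliver 1→0: n0:coor/t1/[s]
after 10 — deliver 0→1: n1:part/t1/[s]
after 11 — deliver 0→4: n4:part/t1/[s]
after 12 — deliver 0→2: n2:part/t1/[s]
after 13 — deliver 0→3: n3:part/t1/[s]
after 14 — timeout(0): n0:coor/t2/[s]
after 15 — deliver 0→1: n1:part/t2/[s]
after 16 — deliver 1→0: ·
after 17 — propose(0,'y'): n0:coor/t3/[s]
after 18 — crash(4): n4:✗part/t1/[s]
after 19 — timeout(0): n0:coor/t4/[s]
after 20 — crash(2): n2:✗part/t1/[s]
after 21 — deliver 3→0: ·
after 22 — propose(0,'q'): n0:coor/t5/[s]
after 23 — deliver 0→1: n1:part/t3/[s]
after 24 — deliver 1→0: ·
after 25 — deliver 0→4: ·
after 26 — deliver 4→0: ·
after 27 — deliver 0→2: ·
after 28 — deliver 2→0: ·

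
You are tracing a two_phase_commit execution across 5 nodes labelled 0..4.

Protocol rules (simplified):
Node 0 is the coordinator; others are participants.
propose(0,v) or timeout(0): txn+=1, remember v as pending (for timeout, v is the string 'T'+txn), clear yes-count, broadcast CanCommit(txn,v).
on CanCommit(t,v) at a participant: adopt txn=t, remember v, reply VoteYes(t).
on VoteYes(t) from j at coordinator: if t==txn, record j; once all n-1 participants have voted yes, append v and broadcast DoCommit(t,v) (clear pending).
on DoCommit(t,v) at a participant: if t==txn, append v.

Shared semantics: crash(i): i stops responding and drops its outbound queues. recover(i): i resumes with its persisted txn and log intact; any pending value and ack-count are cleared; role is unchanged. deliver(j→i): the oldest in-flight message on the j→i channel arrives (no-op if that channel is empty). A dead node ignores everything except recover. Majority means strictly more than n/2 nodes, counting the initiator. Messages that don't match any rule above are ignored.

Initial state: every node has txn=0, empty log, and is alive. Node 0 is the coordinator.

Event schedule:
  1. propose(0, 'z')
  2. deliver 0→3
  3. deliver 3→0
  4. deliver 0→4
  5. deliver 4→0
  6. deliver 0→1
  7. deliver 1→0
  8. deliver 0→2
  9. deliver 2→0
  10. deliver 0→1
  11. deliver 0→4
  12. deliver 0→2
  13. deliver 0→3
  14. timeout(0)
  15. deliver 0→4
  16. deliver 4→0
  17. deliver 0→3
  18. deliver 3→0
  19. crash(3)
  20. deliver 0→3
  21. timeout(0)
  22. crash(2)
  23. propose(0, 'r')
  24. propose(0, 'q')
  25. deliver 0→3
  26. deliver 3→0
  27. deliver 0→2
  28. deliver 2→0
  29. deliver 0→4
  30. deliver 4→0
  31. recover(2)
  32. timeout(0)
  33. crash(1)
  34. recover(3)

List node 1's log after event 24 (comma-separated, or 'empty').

e1 propose(0,'z'): 0[coor,t=1,-]
e2 deliver 0→3: 3[part,t=1,-]
e3 deliver 3→0: ·
e4 deliver 0→4: 4[part,t=1,-]
e5 deliver 4→0: ·
e6 deliver 0→1: 1[part,t=1,-]
e7 deliver 1→0: ·
e8 deliver 0→2: 2[part,t=1,-]
e9 deliver 2→0: 0[coor,t=1,z]
e10 deliver 0→1: 1[part,t=1,z]
e11 deliver 0→4: 4[part,t=1,z]
e12 deliver 0→2: 2[part,t=1,z]
e13 deliver 0→3: 3[part,t=1,z]
e14 timeout(0): 0[coor,t=2,z]
e15 deliver 0→4: 4[part,t=2,z]
e16 deliver 4→0: ·
e17 deliver 0→3: 3[part,t=2,z]
e18 deliver 3→0: ·
e19 crash(3): 3[✗part,t=2,z]
e20 deliver 0→3: ·
e21 timeout(0): 0[coor,t=3,z]
e22 crash(2): 2[✗part,t=1,z]
e23 propose(0,'r'): 0[coor,t=4,z]
e24 propose(0,'q'): 0[coor,t=5,z]

z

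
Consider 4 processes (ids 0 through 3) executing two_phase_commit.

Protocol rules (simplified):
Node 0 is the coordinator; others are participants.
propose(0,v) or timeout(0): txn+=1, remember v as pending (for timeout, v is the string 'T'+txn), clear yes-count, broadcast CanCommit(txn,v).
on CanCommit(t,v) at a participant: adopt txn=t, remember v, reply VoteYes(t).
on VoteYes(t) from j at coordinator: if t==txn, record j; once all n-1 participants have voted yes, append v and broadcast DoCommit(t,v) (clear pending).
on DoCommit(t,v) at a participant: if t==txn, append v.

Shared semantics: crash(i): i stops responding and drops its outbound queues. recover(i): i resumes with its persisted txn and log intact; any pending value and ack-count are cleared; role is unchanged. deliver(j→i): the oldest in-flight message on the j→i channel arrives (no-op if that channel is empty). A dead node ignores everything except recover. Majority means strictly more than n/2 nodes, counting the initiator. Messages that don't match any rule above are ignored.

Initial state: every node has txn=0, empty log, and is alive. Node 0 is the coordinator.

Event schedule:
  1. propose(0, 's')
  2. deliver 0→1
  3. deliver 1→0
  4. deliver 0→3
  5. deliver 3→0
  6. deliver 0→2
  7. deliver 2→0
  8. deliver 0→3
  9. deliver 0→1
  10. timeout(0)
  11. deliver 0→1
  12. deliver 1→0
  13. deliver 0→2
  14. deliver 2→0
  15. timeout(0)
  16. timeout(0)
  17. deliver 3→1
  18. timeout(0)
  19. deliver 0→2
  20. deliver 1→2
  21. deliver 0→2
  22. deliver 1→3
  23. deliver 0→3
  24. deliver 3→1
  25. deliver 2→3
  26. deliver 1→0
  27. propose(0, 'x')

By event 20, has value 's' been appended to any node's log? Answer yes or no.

yes

[1] propose(0,'s') → N0(coor t1 [-])
[2] deliver 0→1 → N1(part t1 [-])
[3] deliver 1→0 → ∅
[4] deliver 0→3 → N3(part t1 [-])
[5] deliver 3→0 → ∅
[6] deliver 0→2 → N2(part t1 [-])
[7] deliver 2→0 → N0(coor t1 [s])
[8] deliver 0→3 → N3(part t1 [s])
[9] deliver 0→1 → N1(part t1 [s])
[10] timeout(0) → N0(coor t2 [s])
[11] deliver 0→1 → N1(part t2 [s])
[12] deliver 1→0 → ∅
[13] deliver 0→2 → N2(part t1 [s])
[14] deliver 2→0 → ∅
[15] timeout(0) → N0(coor t3 [s])
[16] timeout(0) → N0(coor t4 [s])
[17] deliver 3→1 → ∅
[18] timeout(0) → N0(coor t5 [s])
[19] deliver 0→2 → N2(part t2 [s])
[20] deliver 1→2 → ∅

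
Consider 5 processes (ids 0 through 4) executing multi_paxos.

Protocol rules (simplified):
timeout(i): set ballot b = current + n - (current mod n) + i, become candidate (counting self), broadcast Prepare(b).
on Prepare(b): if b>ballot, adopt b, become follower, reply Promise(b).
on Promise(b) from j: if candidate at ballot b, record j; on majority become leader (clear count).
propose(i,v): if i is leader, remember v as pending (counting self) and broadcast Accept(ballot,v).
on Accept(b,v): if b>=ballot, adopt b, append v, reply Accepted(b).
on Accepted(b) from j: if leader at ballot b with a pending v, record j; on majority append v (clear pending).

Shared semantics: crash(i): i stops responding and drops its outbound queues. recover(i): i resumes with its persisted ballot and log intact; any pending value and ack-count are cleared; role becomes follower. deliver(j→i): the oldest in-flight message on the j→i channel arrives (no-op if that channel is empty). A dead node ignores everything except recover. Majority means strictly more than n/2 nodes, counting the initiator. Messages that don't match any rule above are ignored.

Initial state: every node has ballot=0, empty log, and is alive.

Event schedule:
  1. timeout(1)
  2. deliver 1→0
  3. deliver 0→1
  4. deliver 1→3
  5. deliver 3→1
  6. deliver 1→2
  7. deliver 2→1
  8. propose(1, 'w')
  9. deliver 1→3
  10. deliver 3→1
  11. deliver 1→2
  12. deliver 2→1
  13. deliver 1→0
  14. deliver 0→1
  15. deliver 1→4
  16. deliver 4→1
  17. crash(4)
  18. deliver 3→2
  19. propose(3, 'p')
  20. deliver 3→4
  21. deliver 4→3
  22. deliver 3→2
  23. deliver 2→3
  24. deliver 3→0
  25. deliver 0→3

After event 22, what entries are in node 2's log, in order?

w

after 1 — timeout(1): n1:cand/b6/[-]
after 2 — deliver 1→0: n0:foll/b6/[-]
after 3 — deliver 0→1: ·
after 4 — deliver 1→3: n3:foll/b6/[-]
after 5 — deliver 3→1: n1:lead/b6/[-]
after 6 — deliver 1→2: n2:foll/b6/[-]
after 7 — deliver 2→1: ·
after 8 — propose(1,'w'): ·
after 9 — deliver 1→3: n3:foll/b6/[w]
after 10 — deliver 3→1: ·
after 11 — deliver 1→2: n2:foll/b6/[w]
after 12 — deliver 2→1: n1:lead/b6/[w]
after 13 — deliver 1→0: n0:foll/b6/[w]
after 14 — deliver 0→1: ·
after 15 — deliver 1→4: n4:foll/b6/[-]
after 16 — deliver 4→1: ·
after 17 — crash(4): n4:✗foll/b6/[-]
after 18 — deliver 3→2: ·
after 19 — propose(3,'p'): ·
after 20 — deliver 3→4: ·
after 21 — deliver 4→3: ·
after 22 — deliver 3→2: ·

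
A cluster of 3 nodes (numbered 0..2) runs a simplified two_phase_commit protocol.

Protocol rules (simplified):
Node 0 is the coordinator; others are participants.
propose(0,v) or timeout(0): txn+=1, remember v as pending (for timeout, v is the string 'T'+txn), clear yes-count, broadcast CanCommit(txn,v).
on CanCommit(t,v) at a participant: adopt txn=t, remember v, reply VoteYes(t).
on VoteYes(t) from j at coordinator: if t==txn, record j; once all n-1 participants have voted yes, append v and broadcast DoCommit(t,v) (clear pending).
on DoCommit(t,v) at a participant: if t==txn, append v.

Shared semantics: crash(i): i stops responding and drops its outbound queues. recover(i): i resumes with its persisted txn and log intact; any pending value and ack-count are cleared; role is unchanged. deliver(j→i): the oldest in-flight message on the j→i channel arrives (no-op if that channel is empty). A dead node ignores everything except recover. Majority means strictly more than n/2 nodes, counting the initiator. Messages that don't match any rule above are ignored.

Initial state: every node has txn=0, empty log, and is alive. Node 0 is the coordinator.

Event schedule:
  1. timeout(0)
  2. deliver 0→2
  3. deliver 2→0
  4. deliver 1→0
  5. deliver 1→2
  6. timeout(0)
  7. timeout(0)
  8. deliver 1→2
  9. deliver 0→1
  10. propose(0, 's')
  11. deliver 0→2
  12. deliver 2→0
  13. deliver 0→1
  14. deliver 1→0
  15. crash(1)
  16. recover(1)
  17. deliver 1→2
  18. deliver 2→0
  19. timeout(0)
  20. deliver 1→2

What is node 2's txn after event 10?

1

1. timeout(0):  <0:coor t1 ->
2. deliver 0→2:  <2:part t1 ->
3. deliver 2→0:  nop
4. deliver 1→0:  nop
5. deliver 1→2:  nop
6. timeout(0):  <0:coor t2 ->
7. timeout(0):  <0:coor t3 ->
8. deliver 1→2:  nop
9. deliver 0→1:  <1:part t1 ->
10. propose(0,'s'):  <0:coor t4 ->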